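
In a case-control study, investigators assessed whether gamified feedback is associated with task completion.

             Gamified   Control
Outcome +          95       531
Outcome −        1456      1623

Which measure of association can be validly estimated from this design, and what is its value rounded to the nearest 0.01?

Reading the table with exposure as columns: a = 95 (Gamified, case), b = 1456 (Gamified, non-case), c = 531 (Control, case), d = 1623.
This is a case-control study: participants were sampled on outcome status, so risks in the source population cannot be estimated directly — relative risk is not valid here. The odds ratio is the appropriate measure.
OR = (a·d)/(b·c) = (95 × 1623) / (1456 × 531) = 154185 / 773136 = 0.19943

0.20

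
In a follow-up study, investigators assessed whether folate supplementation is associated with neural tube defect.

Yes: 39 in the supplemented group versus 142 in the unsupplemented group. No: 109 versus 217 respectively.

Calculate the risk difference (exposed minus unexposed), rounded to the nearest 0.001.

-0.132

From the description: a = 39, b = 109, c = 142, d = 217.
Risk in exposed = 39/148 = 0.263514; risk in unexposed = 142/359 = 0.395543.
Risk difference = 0.263514 − 0.395543 = -0.132030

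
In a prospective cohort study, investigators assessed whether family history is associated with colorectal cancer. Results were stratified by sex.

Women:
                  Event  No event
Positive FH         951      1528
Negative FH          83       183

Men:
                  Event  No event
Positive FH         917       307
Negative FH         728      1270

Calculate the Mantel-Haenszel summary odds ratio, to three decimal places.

OR_MH = Σ(aᵢdᵢ/nᵢ) / Σ(bᵢcᵢ/nᵢ), where nᵢ is the stratum total.
Stratum 1 (Women): n = 2745; a·d/n = 951·183/2745 = 63.4000; b·c/n = 1528·83/2745 = 46.2018
Stratum 2 (Men): n = 3222; a·d/n = 917·1270/3222 = 361.4494; b·c/n = 307·728/3222 = 69.3656
OR_MH = (63.4000 + 361.4494) / (46.2018 + 69.3656) = 424.8494 / 115.5674 = 3.67620

3.676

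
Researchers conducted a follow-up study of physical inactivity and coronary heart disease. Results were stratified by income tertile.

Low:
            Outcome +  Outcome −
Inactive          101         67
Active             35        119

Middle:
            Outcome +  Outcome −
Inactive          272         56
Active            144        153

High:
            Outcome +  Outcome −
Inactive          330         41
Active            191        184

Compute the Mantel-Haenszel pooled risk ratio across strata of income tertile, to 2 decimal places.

RR_MH = Σ(aᵢ·n₀ᵢ/nᵢ) / Σ(cᵢ·n₁ᵢ/nᵢ), with n₁ᵢ = aᵢ+bᵢ (exposed), n₀ᵢ = cᵢ+dᵢ (unexposed), nᵢ = n₁ᵢ+n₀ᵢ.
Stratum 1 (Low): n₁ = 168, n₀ = 154, n = 322; a·n₀/n = 101·154/322 = 48.3043; c·n₁/n = 35·168/322 = 18.2609
Stratum 2 (Middle): n₁ = 328, n₀ = 297, n = 625; a·n₀/n = 272·297/625 = 129.2544; c·n₁/n = 144·328/625 = 75.5712
Stratum 3 (High): n₁ = 371, n₀ = 375, n = 746; a·n₀/n = 330·375/746 = 165.8847; c·n₁/n = 191·371/746 = 94.9879
RR_MH = (48.3043 + 129.2544 + 165.8847) / (18.2609 + 75.5712 + 94.9879) = 343.4435 / 188.8200 = 1.81889

1.82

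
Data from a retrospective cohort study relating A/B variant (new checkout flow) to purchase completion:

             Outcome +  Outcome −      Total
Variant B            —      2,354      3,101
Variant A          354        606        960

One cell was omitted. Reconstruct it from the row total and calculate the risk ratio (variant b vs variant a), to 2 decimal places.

0.65

The missing cell is in the exposed row: 3101 − 2354 = 747.
So a = 747, b = 2354, c = 354, d = 606.
RR = [a/(a+b)] / [c/(c+d)] = (747/3101) / (354/960) = 0.24089/0.36875 = 0.65326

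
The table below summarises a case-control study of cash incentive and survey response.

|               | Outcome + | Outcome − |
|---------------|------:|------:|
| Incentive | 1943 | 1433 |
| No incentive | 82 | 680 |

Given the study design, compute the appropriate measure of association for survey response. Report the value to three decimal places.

Cells: a = 1943, b = 1433, c = 82, d = 680.
This is a case-control study: participants were sampled on outcome status, so risks in the source population cannot be estimated directly — relative risk is not valid here. The odds ratio is the appropriate measure.
OR = (a·d)/(b·c) = (1943 × 680) / (1433 × 82) = 1321240 / 117506 = 11.24402

11.244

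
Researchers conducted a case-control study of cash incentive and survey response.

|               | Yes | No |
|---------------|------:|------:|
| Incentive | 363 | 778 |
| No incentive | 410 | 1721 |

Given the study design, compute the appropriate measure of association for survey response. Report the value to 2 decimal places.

Cells: a = 363, b = 778, c = 410, d = 1721.
This is a case-control study: participants were sampled on outcome status, so risks in the source population cannot be estimated directly — relative risk is not valid here. The odds ratio is the appropriate measure.
OR = (a·d)/(b·c) = (363 × 1721) / (778 × 410) = 624723 / 318980 = 1.95850

1.96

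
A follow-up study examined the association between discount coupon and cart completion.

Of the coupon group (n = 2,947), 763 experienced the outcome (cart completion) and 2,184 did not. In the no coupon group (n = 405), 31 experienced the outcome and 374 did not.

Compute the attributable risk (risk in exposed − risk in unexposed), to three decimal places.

From the description: a = 763, b = 2184, c = 31, d = 374.
Risk in exposed = 763/2947 = 0.258907; risk in unexposed = 31/405 = 0.076543.
Risk difference = 0.258907 − 0.076543 = 0.182364

0.182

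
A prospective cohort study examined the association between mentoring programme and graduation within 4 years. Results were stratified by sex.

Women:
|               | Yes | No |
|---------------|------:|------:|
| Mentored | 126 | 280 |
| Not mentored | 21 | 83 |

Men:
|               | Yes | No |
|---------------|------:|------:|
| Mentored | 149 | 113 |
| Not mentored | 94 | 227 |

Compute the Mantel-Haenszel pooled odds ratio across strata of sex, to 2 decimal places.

OR_MH = Σ(aᵢdᵢ/nᵢ) / Σ(bᵢcᵢ/nᵢ), where nᵢ is the stratum total.
Stratum 1 (Women): n = 510; a·d/n = 126·83/510 = 20.5059; b·c/n = 280·21/510 = 11.5294
Stratum 2 (Men): n = 583; a·d/n = 149·227/583 = 58.0154; b·c/n = 113·94/583 = 18.2196
OR_MH = (20.5059 + 58.0154) / (11.5294 + 18.2196) = 78.5213 / 29.7490 = 2.63946

2.64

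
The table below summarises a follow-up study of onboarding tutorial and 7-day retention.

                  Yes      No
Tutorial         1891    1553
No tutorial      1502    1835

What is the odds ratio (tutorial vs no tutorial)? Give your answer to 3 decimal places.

1.488

Cells: a = 1891, b = 1553, c = 1502, d = 1835.
OR = (a·d)/(b·c) = (1891 × 1835) / (1553 × 1502) = 3469985 / 2332606 = 1.48760
The odds of 7-day retention are about 1.49 times as high in the tutorial group.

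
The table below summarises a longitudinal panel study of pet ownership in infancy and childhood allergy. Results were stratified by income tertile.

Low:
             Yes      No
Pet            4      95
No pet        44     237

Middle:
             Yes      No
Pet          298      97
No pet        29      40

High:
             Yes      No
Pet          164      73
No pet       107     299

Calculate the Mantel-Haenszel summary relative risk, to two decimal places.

RR_MH = Σ(aᵢ·n₀ᵢ/nᵢ) / Σ(cᵢ·n₁ᵢ/nᵢ), with n₁ᵢ = aᵢ+bᵢ (exposed), n₀ᵢ = cᵢ+dᵢ (unexposed), nᵢ = n₁ᵢ+n₀ᵢ.
Stratum 1 (Low): n₁ = 99, n₀ = 281, n = 380; a·n₀/n = 4·281/380 = 2.9579; c·n₁/n = 44·99/380 = 11.4632
Stratum 2 (Middle): n₁ = 395, n₀ = 69, n = 464; a·n₀/n = 298·69/464 = 44.3147; c·n₁/n = 29·395/464 = 24.6875
Stratum 3 (High): n₁ = 237, n₀ = 406, n = 643; a·n₀/n = 164·406/643 = 103.5521; c·n₁/n = 107·237/643 = 39.4386
RR_MH = (2.9579 + 44.3147 + 103.5521) / (11.4632 + 24.6875 + 39.4386) = 150.8246 / 75.5892 = 1.99532

2.00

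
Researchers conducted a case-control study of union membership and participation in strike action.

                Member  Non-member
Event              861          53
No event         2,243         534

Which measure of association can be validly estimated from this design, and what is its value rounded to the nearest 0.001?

3.868

Reading the table with exposure as columns: a = 861 (Member, case), b = 2243 (Member, non-case), c = 53 (Non-member, case), d = 534.
This is a case-control study: participants were sampled on outcome status, so risks in the source population cannot be estimated directly — relative risk is not valid here. The odds ratio is the appropriate measure.
OR = (a·d)/(b·c) = (861 × 534) / (2243 × 53) = 459774 / 118879 = 3.86758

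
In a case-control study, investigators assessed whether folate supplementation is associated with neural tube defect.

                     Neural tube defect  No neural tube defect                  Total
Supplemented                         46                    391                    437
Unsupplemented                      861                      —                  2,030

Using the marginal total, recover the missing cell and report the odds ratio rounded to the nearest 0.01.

The missing cell is in the unexposed row: 2030 − 861 = 1169.
So a = 46, b = 391, c = 861, d = 1169.
OR = (a·d)/(b·c) = (46 × 1169) / (391 × 861) = 53774 / 336651 = 0.15973

0.16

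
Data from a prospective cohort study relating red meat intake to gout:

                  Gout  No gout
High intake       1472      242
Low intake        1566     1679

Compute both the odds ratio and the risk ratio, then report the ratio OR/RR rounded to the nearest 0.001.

Cells: a = 1472, b = 242, c = 1566, d = 1679.
OR = (1472·1679)/(242·1566) = 2471488/378972 = 6.52156
Risk in exposed = 1472/1714 = 0.85881; risk in unexposed = 1566/3245 = 0.48259; RR = 1.77959
OR/RR = 6.52156 / 1.77959 = 3.66464
The outcome is not rare, so the OR lies further from 1 than the RR.

3.665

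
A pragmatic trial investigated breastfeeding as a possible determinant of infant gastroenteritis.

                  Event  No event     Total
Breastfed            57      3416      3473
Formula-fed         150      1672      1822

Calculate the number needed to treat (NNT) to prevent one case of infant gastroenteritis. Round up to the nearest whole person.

16

Risk in treated group = 57/3473 = 0.01641; risk in control = 150/1822 = 0.08233.
Absolute risk reduction = 0.08233 − 0.01641 = 0.06591
NNT = 1 / ARR = 1 / 0.06591 = 15.171 → round up → 16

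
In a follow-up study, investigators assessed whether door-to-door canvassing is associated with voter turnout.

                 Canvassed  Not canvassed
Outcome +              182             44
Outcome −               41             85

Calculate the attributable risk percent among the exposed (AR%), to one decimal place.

Reading the table with exposure as columns: a = 182 (Canvassed, case), b = 41 (Canvassed, non-case), c = 44 (Not canvassed, case), d = 85.
Risk in exposed = 182/223 = 0.81614; risk in unexposed = 44/129 = 0.34109.
RR = 0.81614/0.34109 = 2.39278
AR% = (RR − 1)/RR × 100 = (2.39278 − 1)/2.39278 × 100 = 58.2077%

58.2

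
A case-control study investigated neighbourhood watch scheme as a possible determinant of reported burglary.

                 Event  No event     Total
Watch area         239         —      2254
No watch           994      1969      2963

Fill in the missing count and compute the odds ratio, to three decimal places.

0.235

The missing cell is in the exposed row: 2254 − 239 = 2015.
So a = 239, b = 2015, c = 994, d = 1969.
OR = (a·d)/(b·c) = (239 × 1969) / (2015 × 994) = 470591 / 2002910 = 0.23495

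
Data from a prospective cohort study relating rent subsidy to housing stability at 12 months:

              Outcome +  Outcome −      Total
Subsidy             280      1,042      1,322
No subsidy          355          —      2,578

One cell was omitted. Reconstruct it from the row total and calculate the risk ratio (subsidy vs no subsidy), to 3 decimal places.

1.538

The missing cell is in the unexposed row: 2578 − 355 = 2223.
So a = 280, b = 1042, c = 355, d = 2223.
RR = [a/(a+b)] / [c/(c+d)] = (280/1322) / (355/2578) = 0.21180/0.13770 = 1.53809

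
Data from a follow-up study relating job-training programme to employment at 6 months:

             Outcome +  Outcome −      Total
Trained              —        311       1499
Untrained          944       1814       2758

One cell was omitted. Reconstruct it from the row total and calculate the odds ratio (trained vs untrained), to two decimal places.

The missing cell is in the exposed row: 1499 − 311 = 1188.
So a = 1188, b = 311, c = 944, d = 1814.
OR = (a·d)/(b·c) = (1188 × 1814) / (311 × 944) = 2155032 / 293584 = 7.34043

7.34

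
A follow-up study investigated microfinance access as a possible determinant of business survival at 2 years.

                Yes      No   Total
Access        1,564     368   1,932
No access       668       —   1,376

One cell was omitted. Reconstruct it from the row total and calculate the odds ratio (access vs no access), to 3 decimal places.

The missing cell is in the unexposed row: 1376 − 668 = 708.
So a = 1564, b = 368, c = 668, d = 708.
OR = (a·d)/(b·c) = (1564 × 708) / (368 × 668) = 1107312 / 245824 = 4.50449

4.504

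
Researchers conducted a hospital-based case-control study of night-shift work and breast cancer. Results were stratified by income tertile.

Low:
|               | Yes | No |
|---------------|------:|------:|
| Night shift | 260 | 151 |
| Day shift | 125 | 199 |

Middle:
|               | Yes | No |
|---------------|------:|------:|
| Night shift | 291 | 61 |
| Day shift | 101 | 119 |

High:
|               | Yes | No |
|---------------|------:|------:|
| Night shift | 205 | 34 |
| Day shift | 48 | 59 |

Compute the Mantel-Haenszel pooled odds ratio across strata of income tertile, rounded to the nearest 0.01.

OR_MH = Σ(aᵢdᵢ/nᵢ) / Σ(bᵢcᵢ/nᵢ), where nᵢ is the stratum total.
Stratum 1 (Low): n = 735; a·d/n = 260·199/735 = 70.3946; b·c/n = 151·125/735 = 25.6803
Stratum 2 (Middle): n = 572; a·d/n = 291·119/572 = 60.5402; b·c/n = 61·101/572 = 10.7710
Stratum 3 (High): n = 346; a·d/n = 205·59/346 = 34.9566; b·c/n = 34·48/346 = 4.7168
OR_MH = (70.3946 + 60.5402 + 34.9566) / (25.6803 + 10.7710 + 4.7168) = 165.8914 / 41.1680 = 4.02962

4.03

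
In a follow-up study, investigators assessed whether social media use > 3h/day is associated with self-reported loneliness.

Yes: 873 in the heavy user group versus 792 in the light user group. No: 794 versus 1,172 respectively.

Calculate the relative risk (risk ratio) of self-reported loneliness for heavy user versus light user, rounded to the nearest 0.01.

From the description: a = 873, b = 794, c = 792, d = 1172.
Risk in exposed = 873/1667 = 0.52370; risk in unexposed = 792/1964 = 0.40326.
RR = 0.52370 / 0.40326 = 1.29866
The risk among the exposed is 1.30 times that among the unexposed.

1.30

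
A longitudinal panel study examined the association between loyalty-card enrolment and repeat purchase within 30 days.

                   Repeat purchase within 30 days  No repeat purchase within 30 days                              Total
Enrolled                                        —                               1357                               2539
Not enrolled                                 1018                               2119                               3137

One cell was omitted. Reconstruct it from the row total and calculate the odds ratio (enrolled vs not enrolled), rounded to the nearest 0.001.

The missing cell is in the exposed row: 2539 − 1357 = 1182.
So a = 1182, b = 1357, c = 1018, d = 2119.
OR = (a·d)/(b·c) = (1182 × 2119) / (1357 × 1018) = 2504658 / 1381426 = 1.81310

1.813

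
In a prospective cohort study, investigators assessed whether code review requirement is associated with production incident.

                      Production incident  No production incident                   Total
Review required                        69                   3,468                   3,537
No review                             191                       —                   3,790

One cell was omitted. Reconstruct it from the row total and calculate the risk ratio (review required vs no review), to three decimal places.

0.387

The missing cell is in the unexposed row: 3790 − 191 = 3599.
So a = 69, b = 3468, c = 191, d = 3599.
RR = [a/(a+b)] / [c/(c+d)] = (69/3537) / (191/3790) = 0.01951/0.05040 = 0.38710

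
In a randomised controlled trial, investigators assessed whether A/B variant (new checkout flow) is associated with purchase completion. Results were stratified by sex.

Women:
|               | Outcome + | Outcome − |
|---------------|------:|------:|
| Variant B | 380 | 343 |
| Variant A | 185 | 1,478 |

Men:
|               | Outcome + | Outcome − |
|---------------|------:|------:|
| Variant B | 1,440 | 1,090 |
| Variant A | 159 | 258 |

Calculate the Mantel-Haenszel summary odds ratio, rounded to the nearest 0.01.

4.23

OR_MH = Σ(aᵢdᵢ/nᵢ) / Σ(bᵢcᵢ/nᵢ), where nᵢ is the stratum total.
Stratum 1 (Women): n = 2386; a·d/n = 380·1478/2386 = 235.3898; b·c/n = 343·185/2386 = 26.5947
Stratum 2 (Men): n = 2947; a·d/n = 1440·258/2947 = 126.0672; b·c/n = 1090·159/2947 = 58.8090
OR_MH = (235.3898 + 126.0672) / (26.5947 + 58.8090) = 361.4570 / 85.4037 = 4.23233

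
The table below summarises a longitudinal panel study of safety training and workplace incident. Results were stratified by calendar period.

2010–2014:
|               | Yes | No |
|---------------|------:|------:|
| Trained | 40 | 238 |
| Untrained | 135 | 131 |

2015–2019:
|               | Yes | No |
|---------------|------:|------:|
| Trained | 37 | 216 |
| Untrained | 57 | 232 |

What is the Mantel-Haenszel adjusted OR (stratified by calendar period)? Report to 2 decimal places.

OR_MH = Σ(aᵢdᵢ/nᵢ) / Σ(bᵢcᵢ/nᵢ), where nᵢ is the stratum total.
Stratum 1 (2010–2014): n = 544; a·d/n = 40·131/544 = 9.6324; b·c/n = 238·135/544 = 59.0625
Stratum 2 (2015–2019): n = 542; a·d/n = 37·232/542 = 15.8376; b·c/n = 216·57/542 = 22.7159
OR_MH = (9.6324 + 15.8376) / (59.0625 + 22.7159) = 25.4700 / 81.7784 = 0.31145

0.31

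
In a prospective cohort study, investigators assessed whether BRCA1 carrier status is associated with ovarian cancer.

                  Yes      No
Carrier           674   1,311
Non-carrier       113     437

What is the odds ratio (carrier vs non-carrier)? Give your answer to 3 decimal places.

1.988

Cells: a = 674, b = 1311, c = 113, d = 437.
OR = (a·d)/(b·c) = (674 × 437) / (1311 × 113) = 294538 / 148143 = 1.98820
The odds of ovarian cancer are about 1.99 times as high in the carrier group.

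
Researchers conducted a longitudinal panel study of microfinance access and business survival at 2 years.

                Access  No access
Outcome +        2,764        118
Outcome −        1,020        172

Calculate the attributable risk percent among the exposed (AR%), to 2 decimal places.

Reading the table with exposure as columns: a = 2764 (Access, case), b = 1020 (Access, non-case), c = 118 (No access, case), d = 172.
Risk in exposed = 2764/3784 = 0.73044; risk in unexposed = 118/290 = 0.40690.
RR = 0.73044/0.40690 = 1.79516
AR% = (RR − 1)/RR × 100 = (1.79516 − 1)/1.79516 × 100 = 44.2946%

44.29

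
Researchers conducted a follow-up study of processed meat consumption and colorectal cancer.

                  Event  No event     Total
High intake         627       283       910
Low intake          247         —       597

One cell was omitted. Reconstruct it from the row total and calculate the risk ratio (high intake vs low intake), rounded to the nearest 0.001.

1.665

The missing cell is in the unexposed row: 597 − 247 = 350.
So a = 627, b = 283, c = 247, d = 350.
RR = [a/(a+b)] / [c/(c+d)] = (627/910) / (247/597) = 0.68901/0.41374 = 1.66534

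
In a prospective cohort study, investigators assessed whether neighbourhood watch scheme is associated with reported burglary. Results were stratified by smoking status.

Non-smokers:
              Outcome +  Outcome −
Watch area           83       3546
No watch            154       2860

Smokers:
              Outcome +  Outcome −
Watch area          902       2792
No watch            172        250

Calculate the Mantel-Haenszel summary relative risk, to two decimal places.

0.55

RR_MH = Σ(aᵢ·n₀ᵢ/nᵢ) / Σ(cᵢ·n₁ᵢ/nᵢ), with n₁ᵢ = aᵢ+bᵢ (exposed), n₀ᵢ = cᵢ+dᵢ (unexposed), nᵢ = n₁ᵢ+n₀ᵢ.
Stratum 1 (Non-smokers): n₁ = 3629, n₀ = 3014, n = 6643; a·n₀/n = 83·3014/6643 = 37.6580; c·n₁/n = 154·3629/6643 = 84.1286
Stratum 2 (Smokers): n₁ = 3694, n₀ = 422, n = 4116; a·n₀/n = 902·422/4116 = 92.4791; c·n₁/n = 172·3694/4116 = 154.3654
RR_MH = (37.6580 + 92.4791) / (84.1286 + 154.3654) = 130.1371 / 238.4940 = 0.54566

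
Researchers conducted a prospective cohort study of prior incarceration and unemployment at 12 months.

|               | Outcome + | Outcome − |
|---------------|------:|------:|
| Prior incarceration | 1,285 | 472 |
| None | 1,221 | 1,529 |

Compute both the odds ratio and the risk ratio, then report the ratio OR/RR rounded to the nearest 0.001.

Cells: a = 1285, b = 472, c = 1221, d = 1529.
OR = (1285·1529)/(472·1221) = 1964765/576312 = 3.40920
Risk in exposed = 1285/1757 = 0.73136; risk in unexposed = 1221/2750 = 0.44400; RR = 1.64721
OR/RR = 3.40920 / 1.64721 = 2.06969
The outcome is not rare, so the OR lies further from 1 than the RR.

2.070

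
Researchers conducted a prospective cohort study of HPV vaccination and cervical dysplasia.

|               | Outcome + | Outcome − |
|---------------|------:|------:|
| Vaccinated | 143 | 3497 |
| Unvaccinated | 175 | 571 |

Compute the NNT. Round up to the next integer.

Risk in treated group = 143/3640 = 0.03929; risk in control = 175/746 = 0.23458.
Absolute risk reduction = 0.23458 − 0.03929 = 0.19530
NNT = 1 / ARR = 1 / 0.19530 = 5.120 → round up → 6

6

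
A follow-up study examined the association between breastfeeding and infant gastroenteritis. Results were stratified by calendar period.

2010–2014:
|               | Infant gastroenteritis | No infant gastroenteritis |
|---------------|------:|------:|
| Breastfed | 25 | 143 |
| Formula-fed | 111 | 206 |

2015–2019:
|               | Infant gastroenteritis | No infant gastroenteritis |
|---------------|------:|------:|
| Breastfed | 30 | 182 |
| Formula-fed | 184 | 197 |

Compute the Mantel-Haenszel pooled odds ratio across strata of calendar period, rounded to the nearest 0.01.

0.23

OR_MH = Σ(aᵢdᵢ/nᵢ) / Σ(bᵢcᵢ/nᵢ), where nᵢ is the stratum total.
Stratum 1 (2010–2014): n = 485; a·d/n = 25·206/485 = 10.6186; b·c/n = 143·111/485 = 32.7278
Stratum 2 (2015–2019): n = 593; a·d/n = 30·197/593 = 9.9663; b·c/n = 182·184/593 = 56.4722
OR_MH = (10.6186 + 9.9663) / (32.7278 + 56.4722) = 20.5848 / 89.2000 = 0.23077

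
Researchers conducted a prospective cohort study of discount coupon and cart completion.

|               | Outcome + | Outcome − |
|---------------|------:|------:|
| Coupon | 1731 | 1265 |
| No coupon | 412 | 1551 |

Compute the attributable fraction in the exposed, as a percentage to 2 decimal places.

Cells: a = 1731, b = 1265, c = 412, d = 1551.
Risk in exposed = 1731/2996 = 0.57777; risk in unexposed = 412/1963 = 0.20988.
RR = 0.57777/0.20988 = 2.75282
AR% = (RR − 1)/RR × 100 = (2.75282 − 1)/2.75282 × 100 = 63.6737%

63.67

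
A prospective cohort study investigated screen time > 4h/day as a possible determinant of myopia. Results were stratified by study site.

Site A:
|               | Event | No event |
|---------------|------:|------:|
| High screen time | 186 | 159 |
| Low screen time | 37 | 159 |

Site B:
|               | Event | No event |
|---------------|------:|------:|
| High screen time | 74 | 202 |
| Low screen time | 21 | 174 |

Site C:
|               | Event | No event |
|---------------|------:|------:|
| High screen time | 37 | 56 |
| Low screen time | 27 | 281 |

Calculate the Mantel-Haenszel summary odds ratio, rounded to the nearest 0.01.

OR_MH = Σ(aᵢdᵢ/nᵢ) / Σ(bᵢcᵢ/nᵢ), where nᵢ is the stratum total.
Stratum 1 (Site A): n = 541; a·d/n = 186·159/541 = 54.6654; b·c/n = 159·37/541 = 10.8743
Stratum 2 (Site B): n = 471; a·d/n = 74·174/471 = 27.3376; b·c/n = 202·21/471 = 9.0064
Stratum 3 (Site C): n = 401; a·d/n = 37·281/401 = 25.9277; b·c/n = 56·27/401 = 3.7706
OR_MH = (54.6654 + 27.3376 + 25.9277) / (10.8743 + 9.0064 + 3.7706) = 107.9307 / 23.6512 = 4.56342

4.56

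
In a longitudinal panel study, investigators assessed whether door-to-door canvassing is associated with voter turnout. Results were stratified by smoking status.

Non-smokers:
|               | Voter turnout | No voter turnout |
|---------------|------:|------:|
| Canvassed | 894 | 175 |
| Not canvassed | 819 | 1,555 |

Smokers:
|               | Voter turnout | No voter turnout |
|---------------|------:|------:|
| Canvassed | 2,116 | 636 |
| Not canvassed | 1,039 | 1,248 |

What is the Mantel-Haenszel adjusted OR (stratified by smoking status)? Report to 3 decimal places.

5.370

OR_MH = Σ(aᵢdᵢ/nᵢ) / Σ(bᵢcᵢ/nᵢ), where nᵢ is the stratum total.
Stratum 1 (Non-smokers): n = 3443; a·d/n = 894·1555/3443 = 403.7671; b·c/n = 175·819/3443 = 41.6279
Stratum 2 (Smokers): n = 5039; a·d/n = 2116·1248/5039 = 524.0659; b·c/n = 636·1039/5039 = 131.1379
OR_MH = (403.7671 + 524.0659) / (41.6279 + 131.1379) = 927.8329 / 172.7659 = 5.37046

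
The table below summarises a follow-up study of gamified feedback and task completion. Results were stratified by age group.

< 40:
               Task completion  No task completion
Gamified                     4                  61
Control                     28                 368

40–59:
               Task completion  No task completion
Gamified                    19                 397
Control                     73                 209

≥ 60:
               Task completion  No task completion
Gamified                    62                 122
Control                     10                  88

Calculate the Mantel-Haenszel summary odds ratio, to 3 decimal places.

0.570

OR_MH = Σ(aᵢdᵢ/nᵢ) / Σ(bᵢcᵢ/nᵢ), where nᵢ is the stratum total.
Stratum 1 (< 40): n = 461; a·d/n = 4·368/461 = 3.1931; b·c/n = 61·28/461 = 3.7050
Stratum 2 (40–59): n = 698; a·d/n = 19·209/698 = 5.6891; b·c/n = 397·73/698 = 41.5201
Stratum 3 (≥ 60): n = 282; a·d/n = 62·88/282 = 19.3475; b·c/n = 122·10/282 = 4.3262
OR_MH = (3.1931 + 5.6891 + 19.3475) / (3.7050 + 41.5201 + 4.3262) = 28.2297 / 49.5513 = 0.56971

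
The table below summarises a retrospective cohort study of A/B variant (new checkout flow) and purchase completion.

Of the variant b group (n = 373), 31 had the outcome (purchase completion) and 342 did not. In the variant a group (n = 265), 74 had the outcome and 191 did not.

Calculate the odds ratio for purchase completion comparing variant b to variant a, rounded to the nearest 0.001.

0.234

From the description: a = 31, b = 342, c = 74, d = 191.
OR = (a·d)/(b·c) = (31 × 191) / (342 × 74) = 5921 / 25308 = 0.23396
Exposure is associated with lower odds of purchase completion (OR = 0.23 < 1).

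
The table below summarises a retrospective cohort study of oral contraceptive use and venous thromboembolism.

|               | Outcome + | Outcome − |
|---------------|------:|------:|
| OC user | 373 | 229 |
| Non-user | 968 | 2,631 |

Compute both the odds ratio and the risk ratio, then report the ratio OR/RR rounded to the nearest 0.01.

Cells: a = 373, b = 229, c = 968, d = 2631.
OR = (373·2631)/(229·968) = 981363/221672 = 4.42709
Risk in exposed = 373/602 = 0.61960; risk in unexposed = 968/3599 = 0.26896; RR = 2.30366
OR/RR = 4.42709 / 2.30366 = 1.92176
The outcome is not rare, so the OR lies further from 1 than the RR.

1.92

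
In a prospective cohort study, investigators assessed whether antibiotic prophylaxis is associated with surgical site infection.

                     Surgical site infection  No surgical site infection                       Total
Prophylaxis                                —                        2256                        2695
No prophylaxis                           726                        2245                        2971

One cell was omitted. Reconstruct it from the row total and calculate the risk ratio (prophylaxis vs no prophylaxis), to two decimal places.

0.67

The missing cell is in the exposed row: 2695 − 2256 = 439.
So a = 439, b = 2256, c = 726, d = 2245.
RR = [a/(a+b)] / [c/(c+d)] = (439/2695) / (726/2971) = 0.16289/0.24436 = 0.66661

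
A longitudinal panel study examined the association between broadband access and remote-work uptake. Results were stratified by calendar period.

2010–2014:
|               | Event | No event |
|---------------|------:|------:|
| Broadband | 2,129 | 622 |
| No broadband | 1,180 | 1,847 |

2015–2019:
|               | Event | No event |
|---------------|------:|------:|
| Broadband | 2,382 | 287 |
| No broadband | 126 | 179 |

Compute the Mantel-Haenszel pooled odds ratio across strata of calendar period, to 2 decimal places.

OR_MH = Σ(aᵢdᵢ/nᵢ) / Σ(bᵢcᵢ/nᵢ), where nᵢ is the stratum total.
Stratum 1 (2010–2014): n = 5778; a·d/n = 2129·1847/5778 = 680.5578; b·c/n = 622·1180/5778 = 127.0267
Stratum 2 (2015–2019): n = 2974; a·d/n = 2382·179/2974 = 143.3685; b·c/n = 287·126/2974 = 12.1594
OR_MH = (680.5578 + 143.3685) / (127.0267 + 12.1594) = 823.9263 / 139.1860 = 5.91960

5.92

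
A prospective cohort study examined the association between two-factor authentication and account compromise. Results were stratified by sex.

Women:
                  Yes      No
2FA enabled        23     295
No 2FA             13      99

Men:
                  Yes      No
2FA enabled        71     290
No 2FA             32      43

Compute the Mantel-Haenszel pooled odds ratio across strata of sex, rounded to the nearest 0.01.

OR_MH = Σ(aᵢdᵢ/nᵢ) / Σ(bᵢcᵢ/nᵢ), where nᵢ is the stratum total.
Stratum 1 (Women): n = 430; a·d/n = 23·99/430 = 5.2953; b·c/n = 295·13/430 = 8.9186
Stratum 2 (Men): n = 436; a·d/n = 71·43/436 = 7.0023; b·c/n = 290·32/436 = 21.2844
OR_MH = (5.2953 + 7.0023) / (8.9186 + 21.2844) = 12.2976 / 30.2030 = 0.40717

0.41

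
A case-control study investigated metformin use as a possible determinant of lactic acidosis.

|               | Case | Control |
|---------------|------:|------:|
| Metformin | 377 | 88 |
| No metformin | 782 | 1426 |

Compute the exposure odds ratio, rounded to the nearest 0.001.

7.812

Cells: a = 377, b = 88, c = 782, d = 1426.
OR = (a·d)/(b·c) = (377 × 1426) / (88 × 782) = 537602 / 68816 = 7.81217
The odds of lactic acidosis are about 7.81 times as high in the metformin group.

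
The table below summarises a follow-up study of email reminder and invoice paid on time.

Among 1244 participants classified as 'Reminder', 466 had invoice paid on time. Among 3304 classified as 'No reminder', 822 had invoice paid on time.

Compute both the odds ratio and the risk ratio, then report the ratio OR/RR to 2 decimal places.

From the description: a = 466, b = 778, c = 822, d = 2482.
OR = (466·2482)/(778·822) = 1156612/639516 = 1.80857
Risk in exposed = 466/1244 = 0.37460; risk in unexposed = 822/3304 = 0.24879; RR = 1.50568
OR/RR = 1.80857 / 1.50568 = 1.20116
The outcome is not rare, so the OR lies further from 1 than the RR.

1.20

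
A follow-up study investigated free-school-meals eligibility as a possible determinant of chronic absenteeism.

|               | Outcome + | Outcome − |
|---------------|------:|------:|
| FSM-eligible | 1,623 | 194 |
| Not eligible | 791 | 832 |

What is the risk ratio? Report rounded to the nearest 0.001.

1.833

Cells: a = 1623, b = 194, c = 791, d = 832.
Risk in exposed = 1623/1817 = 0.89323; risk in unexposed = 791/1623 = 0.48737.
RR = 0.89323 / 0.48737 = 1.83276
The risk among the exposed is 1.83 times that among the unexposed.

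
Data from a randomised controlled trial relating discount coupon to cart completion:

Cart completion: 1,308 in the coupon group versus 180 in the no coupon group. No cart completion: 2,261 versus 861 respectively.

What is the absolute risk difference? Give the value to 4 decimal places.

0.1936

From the description: a = 1308, b = 2261, c = 180, d = 861.
Risk in exposed = 1308/3569 = 0.366489; risk in unexposed = 180/1041 = 0.172911.
Risk difference = 0.366489 − 0.172911 = 0.193579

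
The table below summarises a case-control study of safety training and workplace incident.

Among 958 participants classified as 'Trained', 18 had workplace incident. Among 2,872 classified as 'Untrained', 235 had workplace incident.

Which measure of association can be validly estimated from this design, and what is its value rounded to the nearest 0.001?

From the description: a = 18, b = 940, c = 235, d = 2637.
This is a case-control study: participants were sampled on outcome status, so risks in the source population cannot be estimated directly — relative risk is not valid here. The odds ratio is the appropriate measure.
OR = (a·d)/(b·c) = (18 × 2637) / (940 × 235) = 47466 / 220900 = 0.21488

0.215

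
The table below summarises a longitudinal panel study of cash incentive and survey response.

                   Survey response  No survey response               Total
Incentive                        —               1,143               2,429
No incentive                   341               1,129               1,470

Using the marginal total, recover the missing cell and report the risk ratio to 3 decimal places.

2.282

The missing cell is in the exposed row: 2429 − 1143 = 1286.
So a = 1286, b = 1143, c = 341, d = 1129.
RR = [a/(a+b)] / [c/(c+d)] = (1286/2429) / (341/1470) = 0.52944/0.23197 = 2.28232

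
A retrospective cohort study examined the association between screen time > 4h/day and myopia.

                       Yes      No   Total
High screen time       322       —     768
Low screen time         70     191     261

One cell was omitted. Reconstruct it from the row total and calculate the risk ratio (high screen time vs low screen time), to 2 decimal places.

The missing cell is in the exposed row: 768 − 322 = 446.
So a = 322, b = 446, c = 70, d = 191.
RR = [a/(a+b)] / [c/(c+d)] = (322/768) / (70/261) = 0.41927/0.26820 = 1.56328

1.56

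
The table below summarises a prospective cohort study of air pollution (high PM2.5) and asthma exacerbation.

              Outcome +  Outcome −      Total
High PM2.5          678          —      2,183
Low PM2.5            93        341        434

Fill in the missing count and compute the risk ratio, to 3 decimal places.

The missing cell is in the exposed row: 2183 − 678 = 1505.
So a = 678, b = 1505, c = 93, d = 341.
RR = [a/(a+b)] / [c/(c+d)] = (678/2183) / (93/434) = 0.31058/0.21429 = 1.44938

1.449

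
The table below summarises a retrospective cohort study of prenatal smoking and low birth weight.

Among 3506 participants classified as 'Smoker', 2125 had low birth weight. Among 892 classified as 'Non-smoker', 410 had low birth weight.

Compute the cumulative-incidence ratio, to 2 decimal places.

1.32

From the description: a = 2125, b = 1381, c = 410, d = 482.
Risk in exposed = 2125/3506 = 0.60610; risk in unexposed = 410/892 = 0.45964.
RR = 0.60610 / 0.45964 = 1.31865
The risk among the exposed is 1.32 times that among the unexposed.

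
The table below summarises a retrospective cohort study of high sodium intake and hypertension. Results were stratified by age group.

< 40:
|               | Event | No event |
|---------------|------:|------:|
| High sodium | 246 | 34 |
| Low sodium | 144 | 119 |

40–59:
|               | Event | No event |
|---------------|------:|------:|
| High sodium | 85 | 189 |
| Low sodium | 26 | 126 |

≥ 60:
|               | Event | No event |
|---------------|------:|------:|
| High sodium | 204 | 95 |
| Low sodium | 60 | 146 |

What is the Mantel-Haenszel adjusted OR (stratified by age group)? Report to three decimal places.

4.335

OR_MH = Σ(aᵢdᵢ/nᵢ) / Σ(bᵢcᵢ/nᵢ), where nᵢ is the stratum total.
Stratum 1 (< 40): n = 543; a·d/n = 246·119/543 = 53.9116; b·c/n = 34·144/543 = 9.0166
Stratum 2 (40–59): n = 426; a·d/n = 85·126/426 = 25.1408; b·c/n = 189·26/426 = 11.5352
Stratum 3 (≥ 60): n = 505; a·d/n = 204·146/505 = 58.9782; b·c/n = 95·60/505 = 11.2871
OR_MH = (53.9116 + 25.1408 + 58.9782) / (9.0166 + 11.5352 + 11.2871) = 138.0307 / 31.8389 = 4.33528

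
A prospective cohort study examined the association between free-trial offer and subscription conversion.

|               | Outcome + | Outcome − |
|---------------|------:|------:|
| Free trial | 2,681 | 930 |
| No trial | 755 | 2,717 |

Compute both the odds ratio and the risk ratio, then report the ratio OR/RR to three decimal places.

Cells: a = 2681, b = 930, c = 755, d = 2717.
OR = (2681·2717)/(930·755) = 7284277/702150 = 10.37425
Risk in exposed = 2681/3611 = 0.74245; risk in unexposed = 755/3472 = 0.21745; RR = 3.41430
OR/RR = 10.37425 / 3.41430 = 3.03847
The outcome is not rare, so the OR lies further from 1 than the RR.

3.038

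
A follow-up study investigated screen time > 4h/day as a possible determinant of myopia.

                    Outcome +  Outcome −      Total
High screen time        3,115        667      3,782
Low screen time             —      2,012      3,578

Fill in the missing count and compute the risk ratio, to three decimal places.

1.882

The missing cell is in the unexposed row: 3578 − 2012 = 1566.
So a = 3115, b = 667, c = 1566, d = 2012.
RR = [a/(a+b)] / [c/(c+d)] = (3115/3782) / (1566/3578) = 0.82364/0.43767 = 1.88185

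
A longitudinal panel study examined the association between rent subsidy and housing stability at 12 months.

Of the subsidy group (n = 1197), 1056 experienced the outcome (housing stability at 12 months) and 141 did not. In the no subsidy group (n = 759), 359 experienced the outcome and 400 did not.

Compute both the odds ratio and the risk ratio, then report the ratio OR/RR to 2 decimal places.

4.47

From the description: a = 1056, b = 141, c = 359, d = 400.
OR = (1056·400)/(141·359) = 422400/50619 = 8.34469
Risk in exposed = 1056/1197 = 0.88221; risk in unexposed = 359/759 = 0.47299; RR = 1.86516
OR/RR = 8.34469 / 1.86516 = 4.47397
The outcome is not rare, so the OR lies further from 1 than the RR.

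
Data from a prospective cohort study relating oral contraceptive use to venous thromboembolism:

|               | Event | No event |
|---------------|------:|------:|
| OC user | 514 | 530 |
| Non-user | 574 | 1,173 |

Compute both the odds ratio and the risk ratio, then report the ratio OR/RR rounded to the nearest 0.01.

1.32

Cells: a = 514, b = 530, c = 574, d = 1173.
OR = (514·1173)/(530·574) = 602922/304220 = 1.98186
Risk in exposed = 514/1044 = 0.49234; risk in unexposed = 574/1747 = 0.32856; RR = 1.49845
OR/RR = 1.98186 / 1.49845 = 1.32260
The outcome is not rare, so the OR lies further from 1 than the RR.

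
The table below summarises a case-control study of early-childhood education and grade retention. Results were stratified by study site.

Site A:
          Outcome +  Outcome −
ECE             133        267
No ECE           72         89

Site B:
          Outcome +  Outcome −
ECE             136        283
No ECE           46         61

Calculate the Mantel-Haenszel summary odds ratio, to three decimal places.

0.625

OR_MH = Σ(aᵢdᵢ/nᵢ) / Σ(bᵢcᵢ/nᵢ), where nᵢ is the stratum total.
Stratum 1 (Site A): n = 561; a·d/n = 133·89/561 = 21.0998; b·c/n = 267·72/561 = 34.2674
Stratum 2 (Site B): n = 526; a·d/n = 136·61/526 = 15.7719; b·c/n = 283·46/526 = 24.7490
OR_MH = (21.0998 + 15.7719) / (34.2674 + 24.7490) = 36.8717 / 59.0164 = 0.62477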